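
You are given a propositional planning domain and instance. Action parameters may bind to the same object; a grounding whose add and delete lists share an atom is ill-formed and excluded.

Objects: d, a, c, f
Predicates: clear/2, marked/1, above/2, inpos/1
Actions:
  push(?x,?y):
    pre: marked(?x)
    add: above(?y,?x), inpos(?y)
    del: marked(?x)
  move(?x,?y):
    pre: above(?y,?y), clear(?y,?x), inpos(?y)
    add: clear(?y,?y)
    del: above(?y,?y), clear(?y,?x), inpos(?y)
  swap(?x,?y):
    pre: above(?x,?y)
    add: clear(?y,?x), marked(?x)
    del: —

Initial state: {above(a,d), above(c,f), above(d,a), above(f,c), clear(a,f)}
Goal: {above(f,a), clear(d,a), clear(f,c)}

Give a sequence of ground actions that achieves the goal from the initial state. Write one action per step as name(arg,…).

swap(a,d); push(a,f); swap(c,f)

1. swap(a,d)  →  {above(a,d), above(c,f), above(d,a), above(f,c), clear(a,f), clear(d,a), marked(a)}
2. push(a,f)  →  {above(a,d), above(c,f), above(d,a), above(f,a), above(f,c), clear(a,f), clear(d,a), inpos(f)}
3. swap(c,f)  →  {above(a,d), above(c,f), above(d,a), above(f,a), above(f,c), clear(a,f), clear(d,a), clear(f,c), inpos(f), marked(c)}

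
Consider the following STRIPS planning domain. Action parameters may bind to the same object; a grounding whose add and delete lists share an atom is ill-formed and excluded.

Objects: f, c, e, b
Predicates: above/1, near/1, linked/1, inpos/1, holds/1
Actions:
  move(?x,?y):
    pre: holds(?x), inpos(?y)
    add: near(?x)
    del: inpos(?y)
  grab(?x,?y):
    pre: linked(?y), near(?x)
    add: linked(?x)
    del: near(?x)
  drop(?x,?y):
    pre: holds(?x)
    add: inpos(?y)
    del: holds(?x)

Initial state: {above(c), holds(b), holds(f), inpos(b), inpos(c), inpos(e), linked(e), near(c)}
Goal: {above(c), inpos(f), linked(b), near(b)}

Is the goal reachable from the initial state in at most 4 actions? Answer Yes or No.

1. move(b,c)  →  {above(c), holds(b), holds(f), inpos(b), inpos(e), linked(e), near(b), near(c)}
2. grab(b,e)  →  {above(c), holds(b), holds(f), inpos(b), inpos(e), linked(b), linked(e), near(c)}
3. move(b,e)  →  {above(c), holds(b), holds(f), inpos(b), linked(b), linked(e), near(b), near(c)}
4. drop(f,f)  →  {above(c), holds(b), inpos(b), inpos(f), linked(b), linked(e), near(b), near(c)}
optimal plan length = 4; 4 ≤ 4

Yes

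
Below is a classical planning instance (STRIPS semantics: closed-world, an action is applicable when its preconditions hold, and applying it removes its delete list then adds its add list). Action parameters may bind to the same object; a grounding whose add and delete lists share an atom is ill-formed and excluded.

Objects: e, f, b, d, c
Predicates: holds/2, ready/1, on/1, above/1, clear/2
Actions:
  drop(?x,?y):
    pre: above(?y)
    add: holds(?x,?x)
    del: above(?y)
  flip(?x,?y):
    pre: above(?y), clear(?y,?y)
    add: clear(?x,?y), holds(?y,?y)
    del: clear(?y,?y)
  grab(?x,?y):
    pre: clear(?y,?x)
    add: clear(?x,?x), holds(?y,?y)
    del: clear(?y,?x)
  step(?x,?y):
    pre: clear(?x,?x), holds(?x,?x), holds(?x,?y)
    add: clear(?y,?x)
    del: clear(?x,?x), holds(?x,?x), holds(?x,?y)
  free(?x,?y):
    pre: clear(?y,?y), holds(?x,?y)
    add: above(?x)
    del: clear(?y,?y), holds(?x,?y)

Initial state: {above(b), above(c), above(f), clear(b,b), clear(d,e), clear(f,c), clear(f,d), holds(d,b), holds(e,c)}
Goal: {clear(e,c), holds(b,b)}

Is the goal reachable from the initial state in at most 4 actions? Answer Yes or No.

1. drop(b,f)  →  {above(b), above(c), clear(b,b), clear(d,e), clear(f,c), clear(f,d), holds(b,b), holds(d,b), holds(e,c)}
2. grab(c,f)  →  {above(b), above(c), clear(b,b), clear(c,c), clear(d,e), clear(f,d), holds(b,b), holds(d,b), holds(e,c), holds(f,f)}
3. flip(e,c)  →  {above(b), above(c), clear(b,b), clear(d,e), clear(e,c), clear(f,d), holds(b,b), holds(c,c), holds(d,b), holds(e,c), holds(f,f)}
optimal plan length = 3; 3 ≤ 4

Yes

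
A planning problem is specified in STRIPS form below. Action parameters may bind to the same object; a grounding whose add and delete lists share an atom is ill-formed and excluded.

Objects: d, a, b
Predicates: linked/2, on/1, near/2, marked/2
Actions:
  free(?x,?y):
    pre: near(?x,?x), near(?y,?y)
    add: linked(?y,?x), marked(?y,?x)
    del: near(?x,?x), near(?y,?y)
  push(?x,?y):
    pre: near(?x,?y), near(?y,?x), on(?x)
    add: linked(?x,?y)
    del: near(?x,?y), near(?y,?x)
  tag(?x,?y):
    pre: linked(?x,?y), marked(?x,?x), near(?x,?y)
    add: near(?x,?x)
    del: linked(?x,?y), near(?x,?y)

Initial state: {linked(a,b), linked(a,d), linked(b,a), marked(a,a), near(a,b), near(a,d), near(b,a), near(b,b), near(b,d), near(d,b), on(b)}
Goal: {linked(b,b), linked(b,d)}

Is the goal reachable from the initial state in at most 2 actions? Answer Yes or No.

1. free(b,b)  →  {linked(a,b), linked(a,d), linked(b,a), linked(b,b), marked(a,a), marked(b,b), near(a,b), near(a,d), near(b,a), near(b,d), near(d,b), on(b)}
2. push(b,d)  →  {linked(a,b), linked(a,d), linked(b,a), linked(b,b), linked(b,d), marked(a,a), marked(b,b), near(a,b), near(a,d), near(b,a), on(b)}
optimal plan length = 2; 2 ≤ 2

Yes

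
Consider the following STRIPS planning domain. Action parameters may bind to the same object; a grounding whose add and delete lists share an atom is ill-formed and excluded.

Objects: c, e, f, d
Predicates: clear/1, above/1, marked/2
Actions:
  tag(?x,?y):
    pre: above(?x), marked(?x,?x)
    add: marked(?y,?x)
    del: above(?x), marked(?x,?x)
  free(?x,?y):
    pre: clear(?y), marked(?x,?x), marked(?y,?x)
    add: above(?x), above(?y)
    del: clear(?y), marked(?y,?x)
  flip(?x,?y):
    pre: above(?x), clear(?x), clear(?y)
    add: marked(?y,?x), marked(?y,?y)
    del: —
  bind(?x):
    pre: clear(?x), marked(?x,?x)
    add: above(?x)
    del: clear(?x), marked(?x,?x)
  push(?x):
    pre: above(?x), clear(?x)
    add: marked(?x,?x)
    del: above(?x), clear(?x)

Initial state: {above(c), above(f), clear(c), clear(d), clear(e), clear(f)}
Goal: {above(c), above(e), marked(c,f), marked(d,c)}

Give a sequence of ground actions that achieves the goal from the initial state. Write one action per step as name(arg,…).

flip(c,e); free(e,e); flip(c,d); flip(f,c)

1. flip(c,e)  →  {above(c), above(f), clear(c), clear(d), clear(e), clear(f), marked(e,c), marked(e,e)}
2. free(e,e)  →  {above(c), above(e), above(f), clear(c), clear(d), clear(f), marked(e,c)}
3. flip(c,d)  →  {above(c), above(e), above(f), clear(c), clear(d), clear(f), marked(d,c), marked(d,d), marked(e,c)}
4. flip(f,c)  →  {above(c), above(e), above(f), clear(c), clear(d), clear(f), marked(c,c), marked(c,f), marked(d,c), marked(d,d), marked(e,c)}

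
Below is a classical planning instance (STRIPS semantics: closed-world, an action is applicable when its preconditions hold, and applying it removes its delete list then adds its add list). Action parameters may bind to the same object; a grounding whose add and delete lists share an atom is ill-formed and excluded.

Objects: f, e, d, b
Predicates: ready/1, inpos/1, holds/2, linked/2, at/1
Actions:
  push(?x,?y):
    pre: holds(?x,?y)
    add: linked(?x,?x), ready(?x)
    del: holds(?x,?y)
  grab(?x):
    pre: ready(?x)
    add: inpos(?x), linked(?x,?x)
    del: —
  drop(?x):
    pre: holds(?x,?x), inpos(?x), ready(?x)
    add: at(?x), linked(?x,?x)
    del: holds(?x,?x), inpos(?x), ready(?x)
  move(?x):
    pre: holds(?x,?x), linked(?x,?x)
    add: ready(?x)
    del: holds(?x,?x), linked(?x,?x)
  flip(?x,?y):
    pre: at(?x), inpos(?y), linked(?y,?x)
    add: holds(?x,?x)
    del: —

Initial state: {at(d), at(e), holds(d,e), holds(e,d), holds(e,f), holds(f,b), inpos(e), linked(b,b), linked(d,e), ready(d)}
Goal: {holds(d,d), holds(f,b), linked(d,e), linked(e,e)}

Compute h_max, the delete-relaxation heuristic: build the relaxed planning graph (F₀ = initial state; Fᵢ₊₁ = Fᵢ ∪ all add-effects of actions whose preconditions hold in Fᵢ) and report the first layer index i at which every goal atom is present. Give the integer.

F0 = init (10 atoms)
F1 = F0 ∪ {inpos(d), linked(d,d), linked(e,e), linked(f,f), ready(e), ready(f)}  (16 atoms)
F2 = F1 ∪ {holds(d,d), holds(e,e), inpos(f)}  (19 atoms)
goal ⊆ F2  ⇒  h_max = 2

2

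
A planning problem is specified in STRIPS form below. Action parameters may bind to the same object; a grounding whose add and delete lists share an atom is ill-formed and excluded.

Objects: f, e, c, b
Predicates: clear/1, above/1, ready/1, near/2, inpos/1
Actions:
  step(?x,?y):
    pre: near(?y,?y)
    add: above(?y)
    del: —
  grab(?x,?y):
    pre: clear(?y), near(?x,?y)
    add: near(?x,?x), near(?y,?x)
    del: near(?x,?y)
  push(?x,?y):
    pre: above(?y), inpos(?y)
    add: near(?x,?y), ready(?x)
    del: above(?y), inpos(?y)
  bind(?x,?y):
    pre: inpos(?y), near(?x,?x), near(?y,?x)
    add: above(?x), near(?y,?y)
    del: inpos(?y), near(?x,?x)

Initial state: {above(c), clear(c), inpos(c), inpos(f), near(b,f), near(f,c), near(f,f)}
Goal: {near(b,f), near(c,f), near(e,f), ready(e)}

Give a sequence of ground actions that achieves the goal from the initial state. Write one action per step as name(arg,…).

1. step(f,f)  →  {above(c), above(f), clear(c), inpos(c), inpos(f), near(b,f), near(f,c), near(f,f)}
2. grab(f,c)  →  {above(c), above(f), clear(c), inpos(c), inpos(f), near(b,f), near(c,f), near(f,f)}
3. push(e,f)  →  {above(c), clear(c), inpos(c), near(b,f), near(c,f), near(e,f), near(f,f), ready(e)}

step(f,f); grab(f,c); push(e,f)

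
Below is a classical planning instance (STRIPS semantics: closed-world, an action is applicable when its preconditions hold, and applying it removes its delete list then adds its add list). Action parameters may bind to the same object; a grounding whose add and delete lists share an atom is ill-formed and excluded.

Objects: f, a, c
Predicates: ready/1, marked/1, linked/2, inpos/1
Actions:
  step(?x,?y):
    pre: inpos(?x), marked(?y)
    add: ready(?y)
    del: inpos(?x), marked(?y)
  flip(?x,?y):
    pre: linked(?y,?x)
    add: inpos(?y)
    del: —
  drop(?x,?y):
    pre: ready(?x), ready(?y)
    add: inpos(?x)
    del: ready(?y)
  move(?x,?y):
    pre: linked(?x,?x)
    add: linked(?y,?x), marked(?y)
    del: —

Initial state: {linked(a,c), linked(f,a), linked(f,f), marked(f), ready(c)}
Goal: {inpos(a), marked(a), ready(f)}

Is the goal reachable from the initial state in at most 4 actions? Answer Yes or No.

1. flip(f,f)  →  {inpos(f), linked(a,c), linked(f,a), linked(f,f), marked(f), ready(c)}
2. step(f,f)  →  {linked(a,c), linked(f,a), linked(f,f), ready(c), ready(f)}
3. flip(c,a)  →  {inpos(a), linked(a,c), linked(f,a), linked(f,f), ready(c), ready(f)}
4. move(f,a)  →  {inpos(a), linked(a,c), linked(a,f), linked(f,a), linked(f,f), marked(a), ready(c), ready(f)}
optimal plan length = 4; 4 ≤ 4

Yes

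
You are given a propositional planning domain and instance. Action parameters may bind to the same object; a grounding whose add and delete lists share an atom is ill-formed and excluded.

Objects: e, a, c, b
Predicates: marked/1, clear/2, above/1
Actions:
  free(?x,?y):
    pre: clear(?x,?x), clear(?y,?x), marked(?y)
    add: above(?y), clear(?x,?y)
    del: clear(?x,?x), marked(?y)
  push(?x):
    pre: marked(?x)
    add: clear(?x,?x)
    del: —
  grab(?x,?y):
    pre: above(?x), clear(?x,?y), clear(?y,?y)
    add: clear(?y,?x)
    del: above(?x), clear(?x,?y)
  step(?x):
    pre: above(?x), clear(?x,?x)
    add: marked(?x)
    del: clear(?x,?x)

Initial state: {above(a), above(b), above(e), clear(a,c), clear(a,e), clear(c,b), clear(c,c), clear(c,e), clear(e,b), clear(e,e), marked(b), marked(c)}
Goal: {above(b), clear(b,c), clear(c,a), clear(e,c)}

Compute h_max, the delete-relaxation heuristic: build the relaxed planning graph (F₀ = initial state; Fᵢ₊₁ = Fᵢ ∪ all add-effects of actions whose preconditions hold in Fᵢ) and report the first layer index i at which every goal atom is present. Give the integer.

F0 = init (12 atoms)
F1 = F0 ∪ {above(c), clear(b,b), clear(c,a), clear(e,a), clear(e,c), marked(e)}  (18 atoms)
F2 = F1 ∪ {clear(b,c), clear(b,e)}  (20 atoms)
goal ⊆ F2  ⇒  h_max = 2

2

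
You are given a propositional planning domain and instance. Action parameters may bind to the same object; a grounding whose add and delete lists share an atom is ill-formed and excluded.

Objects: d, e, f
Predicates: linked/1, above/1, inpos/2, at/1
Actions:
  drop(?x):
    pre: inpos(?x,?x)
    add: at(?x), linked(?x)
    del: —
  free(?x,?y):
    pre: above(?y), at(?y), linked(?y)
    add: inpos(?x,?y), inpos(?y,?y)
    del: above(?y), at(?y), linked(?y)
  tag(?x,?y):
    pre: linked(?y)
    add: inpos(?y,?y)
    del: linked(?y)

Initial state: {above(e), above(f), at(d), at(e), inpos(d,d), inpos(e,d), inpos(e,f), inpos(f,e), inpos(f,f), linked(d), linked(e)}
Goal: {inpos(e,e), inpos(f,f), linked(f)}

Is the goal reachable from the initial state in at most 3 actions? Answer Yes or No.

Yes

1. drop(f)  →  {above(e), above(f), at(d), at(e), at(f), inpos(d,d), inpos(e,d), inpos(e,f), inpos(f,e), inpos(f,f), linked(d), linked(e), linked(f)}
2. free(d,e)  →  {above(f), at(d), at(f), inpos(d,d), inpos(d,e), inpos(e,d), inpos(e,e), inpos(e,f), inpos(f,e), inpos(f,f), linked(d), linked(f)}
optimal plan length = 2; 2 ≤ 3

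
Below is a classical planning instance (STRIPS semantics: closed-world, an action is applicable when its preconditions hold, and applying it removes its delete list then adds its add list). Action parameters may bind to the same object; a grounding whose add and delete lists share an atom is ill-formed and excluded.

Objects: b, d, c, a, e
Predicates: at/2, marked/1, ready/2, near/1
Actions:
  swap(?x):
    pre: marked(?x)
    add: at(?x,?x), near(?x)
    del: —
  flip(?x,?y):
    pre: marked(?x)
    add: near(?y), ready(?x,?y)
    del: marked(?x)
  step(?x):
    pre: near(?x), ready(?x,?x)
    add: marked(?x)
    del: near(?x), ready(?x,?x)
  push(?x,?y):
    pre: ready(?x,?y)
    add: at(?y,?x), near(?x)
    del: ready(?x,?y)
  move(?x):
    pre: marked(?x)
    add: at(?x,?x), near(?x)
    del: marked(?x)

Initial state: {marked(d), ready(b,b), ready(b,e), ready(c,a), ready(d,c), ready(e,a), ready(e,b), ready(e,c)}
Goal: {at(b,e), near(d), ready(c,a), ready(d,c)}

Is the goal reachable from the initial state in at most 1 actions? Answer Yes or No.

No

1. swap(d)  →  {at(d,d), marked(d), near(d), ready(b,b), ready(b,e), ready(c,a), ready(d,c), ready(e,a), ready(e,b), ready(e,c)}
2. push(e,b)  →  {at(b,e), at(d,d), marked(d), near(d), near(e), ready(b,b), ready(b,e), ready(c,a), ready(d,c), ready(e,a), ready(e,c)}
optimal plan length = 2; 2 > 1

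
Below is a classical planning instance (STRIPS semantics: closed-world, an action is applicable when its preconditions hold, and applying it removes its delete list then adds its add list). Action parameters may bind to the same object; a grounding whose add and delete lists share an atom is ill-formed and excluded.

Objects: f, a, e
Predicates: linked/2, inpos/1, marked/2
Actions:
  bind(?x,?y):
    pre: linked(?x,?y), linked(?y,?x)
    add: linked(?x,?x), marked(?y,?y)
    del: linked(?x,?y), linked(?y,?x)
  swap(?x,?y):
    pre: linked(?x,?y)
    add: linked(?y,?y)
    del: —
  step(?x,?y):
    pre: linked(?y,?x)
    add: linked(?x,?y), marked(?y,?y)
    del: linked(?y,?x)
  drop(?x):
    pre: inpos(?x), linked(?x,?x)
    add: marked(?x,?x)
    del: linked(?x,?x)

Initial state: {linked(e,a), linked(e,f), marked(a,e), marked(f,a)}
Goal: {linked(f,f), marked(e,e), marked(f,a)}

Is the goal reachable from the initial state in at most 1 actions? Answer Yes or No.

No

1. swap(e,f)  →  {linked(e,a), linked(e,f), linked(f,f), marked(a,e), marked(f,a)}
2. step(f,e)  →  {linked(e,a), linked(f,e), linked(f,f), marked(a,e), marked(e,e), marked(f,a)}
optimal plan length = 2; 2 > 1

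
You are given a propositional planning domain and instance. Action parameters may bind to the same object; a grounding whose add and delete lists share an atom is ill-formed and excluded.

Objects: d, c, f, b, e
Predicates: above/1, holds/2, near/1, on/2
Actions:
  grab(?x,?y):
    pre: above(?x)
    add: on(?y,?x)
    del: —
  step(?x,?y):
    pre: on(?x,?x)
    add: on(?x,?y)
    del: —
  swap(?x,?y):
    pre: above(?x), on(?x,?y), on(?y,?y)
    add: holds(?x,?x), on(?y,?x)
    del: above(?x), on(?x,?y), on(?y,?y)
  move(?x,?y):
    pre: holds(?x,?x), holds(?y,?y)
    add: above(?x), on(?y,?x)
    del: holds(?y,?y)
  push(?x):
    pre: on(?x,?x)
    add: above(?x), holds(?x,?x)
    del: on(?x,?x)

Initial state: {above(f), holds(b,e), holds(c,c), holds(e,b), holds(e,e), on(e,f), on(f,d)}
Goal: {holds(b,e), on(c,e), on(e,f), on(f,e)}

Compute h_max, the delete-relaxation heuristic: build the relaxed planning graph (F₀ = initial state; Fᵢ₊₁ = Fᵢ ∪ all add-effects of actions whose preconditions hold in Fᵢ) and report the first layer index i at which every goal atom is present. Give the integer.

F0 = init (7 atoms)
F1 = F0 ∪ {above(c), above(e), on(b,f), on(c,c), on(c,e), on(c,f), on(d,f), on(e,c), on(e,e), on(f,f)}  (17 atoms)
F2 = F1 ∪ {holds(f,f), on(b,c), on(b,e), on(c,b), on(c,d), on(d,c), on(d,e), on(e,b), on(e,d), on(f,b), on(f,c), on(f,e)}  (29 atoms)
goal ⊆ F2  ⇒  h_max = 2

2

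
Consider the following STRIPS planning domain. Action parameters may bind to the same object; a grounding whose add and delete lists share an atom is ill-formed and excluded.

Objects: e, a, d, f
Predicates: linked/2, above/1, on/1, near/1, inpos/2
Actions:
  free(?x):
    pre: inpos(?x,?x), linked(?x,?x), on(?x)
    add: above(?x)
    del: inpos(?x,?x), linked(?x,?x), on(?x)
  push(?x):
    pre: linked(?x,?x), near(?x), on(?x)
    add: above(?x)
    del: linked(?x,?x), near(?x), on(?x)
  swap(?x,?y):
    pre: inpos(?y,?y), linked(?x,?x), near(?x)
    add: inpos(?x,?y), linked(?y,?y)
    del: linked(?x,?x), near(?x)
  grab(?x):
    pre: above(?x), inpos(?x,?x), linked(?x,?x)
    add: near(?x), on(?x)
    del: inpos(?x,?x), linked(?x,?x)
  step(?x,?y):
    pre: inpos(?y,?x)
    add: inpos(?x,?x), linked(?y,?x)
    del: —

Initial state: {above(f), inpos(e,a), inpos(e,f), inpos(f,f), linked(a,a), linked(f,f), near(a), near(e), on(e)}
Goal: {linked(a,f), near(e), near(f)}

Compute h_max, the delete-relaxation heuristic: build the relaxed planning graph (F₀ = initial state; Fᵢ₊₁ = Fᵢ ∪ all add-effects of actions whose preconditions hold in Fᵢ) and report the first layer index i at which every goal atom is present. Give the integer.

F0 = init (9 atoms)
F1 = F0 ∪ {inpos(a,a), inpos(a,f), linked(e,a), linked(e,f), near(f), on(f)}  (15 atoms)
F2 = F1 ∪ {inpos(f,a), linked(a,f)}  (17 atoms)
goal ⊆ F2  ⇒  h_max = 2

2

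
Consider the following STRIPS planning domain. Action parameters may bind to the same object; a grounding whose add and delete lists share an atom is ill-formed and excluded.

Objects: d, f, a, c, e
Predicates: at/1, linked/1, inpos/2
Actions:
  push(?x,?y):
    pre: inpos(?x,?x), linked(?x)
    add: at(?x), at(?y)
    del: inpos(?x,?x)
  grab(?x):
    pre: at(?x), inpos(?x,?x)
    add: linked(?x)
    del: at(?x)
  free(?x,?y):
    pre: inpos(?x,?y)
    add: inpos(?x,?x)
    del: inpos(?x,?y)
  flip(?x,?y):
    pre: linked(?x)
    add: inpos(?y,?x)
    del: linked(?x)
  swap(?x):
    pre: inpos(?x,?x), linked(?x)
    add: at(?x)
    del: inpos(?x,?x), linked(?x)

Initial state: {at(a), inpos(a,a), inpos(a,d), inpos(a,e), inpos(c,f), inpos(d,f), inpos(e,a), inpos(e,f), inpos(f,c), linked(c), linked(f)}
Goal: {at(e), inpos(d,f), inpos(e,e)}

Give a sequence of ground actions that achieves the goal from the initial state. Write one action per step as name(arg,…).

grab(a); push(a,e); free(e,f)

1. grab(a)  →  {inpos(a,a), inpos(a,d), inpos(a,e), inpos(c,f), inpos(d,f), inpos(e,a), inpos(e,f), inpos(f,c), linked(a), linked(c), linked(f)}
2. push(a,e)  →  {at(a), at(e), inpos(a,d), inpos(a,e), inpos(c,f), inpos(d,f), inpos(e,a), inpos(e,f), inpos(f,c), linked(a), linked(c), linked(f)}
3. free(e,f)  →  {at(a), at(e), inpos(a,d), inpos(a,e), inpos(c,f), inpos(d,f), inpos(e,a), inpos(e,e), inpos(f,c), linked(a), linked(c), linked(f)}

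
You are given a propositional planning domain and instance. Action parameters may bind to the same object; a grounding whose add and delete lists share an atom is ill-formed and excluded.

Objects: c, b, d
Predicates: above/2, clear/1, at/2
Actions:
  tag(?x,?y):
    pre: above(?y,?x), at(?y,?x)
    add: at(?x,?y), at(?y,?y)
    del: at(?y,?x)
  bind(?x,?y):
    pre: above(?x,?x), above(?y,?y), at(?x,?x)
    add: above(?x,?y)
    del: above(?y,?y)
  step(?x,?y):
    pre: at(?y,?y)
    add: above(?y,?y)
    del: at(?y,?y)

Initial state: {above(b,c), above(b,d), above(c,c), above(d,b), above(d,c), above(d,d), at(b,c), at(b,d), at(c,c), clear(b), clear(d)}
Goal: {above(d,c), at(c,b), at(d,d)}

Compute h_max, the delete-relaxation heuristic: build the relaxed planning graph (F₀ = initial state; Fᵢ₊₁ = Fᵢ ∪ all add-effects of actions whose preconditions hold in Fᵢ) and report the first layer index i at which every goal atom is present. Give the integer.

F0 = init (11 atoms)
F1 = F0 ∪ {above(c,d), at(b,b), at(c,b), at(d,b)}  (15 atoms)
F2 = F1 ∪ {above(b,b), at(d,d)}  (17 atoms)
goal ⊆ F2  ⇒  h_max = 2

2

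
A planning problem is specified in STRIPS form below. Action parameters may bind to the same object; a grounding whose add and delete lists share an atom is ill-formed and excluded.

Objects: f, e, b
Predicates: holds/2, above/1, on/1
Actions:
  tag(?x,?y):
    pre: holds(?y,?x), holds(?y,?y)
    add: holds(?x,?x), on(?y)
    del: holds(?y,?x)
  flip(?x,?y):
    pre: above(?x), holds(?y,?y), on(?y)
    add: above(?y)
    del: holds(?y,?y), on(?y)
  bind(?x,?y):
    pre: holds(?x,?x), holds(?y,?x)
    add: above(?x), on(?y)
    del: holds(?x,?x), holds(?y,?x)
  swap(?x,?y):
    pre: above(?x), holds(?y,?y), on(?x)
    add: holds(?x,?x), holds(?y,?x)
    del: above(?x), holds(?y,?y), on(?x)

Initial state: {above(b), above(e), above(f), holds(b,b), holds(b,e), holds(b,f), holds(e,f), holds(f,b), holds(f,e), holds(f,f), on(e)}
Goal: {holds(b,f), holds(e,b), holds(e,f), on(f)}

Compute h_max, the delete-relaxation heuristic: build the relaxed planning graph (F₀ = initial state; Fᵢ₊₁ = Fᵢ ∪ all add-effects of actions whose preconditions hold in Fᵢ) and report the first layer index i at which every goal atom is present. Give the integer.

2

F0 = init (11 atoms)
F1 = F0 ∪ {holds(e,e), on(b), on(f)}  (14 atoms)
F2 = F1 ∪ {holds(e,b)}  (15 atoms)
goal ⊆ F2  ⇒  h_max = 2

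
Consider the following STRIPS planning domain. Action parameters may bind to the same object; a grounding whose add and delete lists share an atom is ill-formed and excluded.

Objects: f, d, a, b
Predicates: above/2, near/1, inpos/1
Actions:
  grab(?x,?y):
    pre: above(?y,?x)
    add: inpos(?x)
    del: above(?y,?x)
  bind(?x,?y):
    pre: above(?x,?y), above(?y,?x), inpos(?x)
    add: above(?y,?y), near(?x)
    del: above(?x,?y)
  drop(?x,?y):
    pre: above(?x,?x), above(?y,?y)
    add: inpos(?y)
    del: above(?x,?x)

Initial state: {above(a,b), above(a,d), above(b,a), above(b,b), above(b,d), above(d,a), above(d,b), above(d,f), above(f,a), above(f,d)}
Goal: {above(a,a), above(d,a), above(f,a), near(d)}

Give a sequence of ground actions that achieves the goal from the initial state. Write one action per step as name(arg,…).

1. grab(d,f)  →  {above(a,b), above(a,d), above(b,a), above(b,b), above(b,d), above(d,a), above(d,b), above(d,f), above(f,a), inpos(d)}
2. grab(b,b)  →  {above(a,b), above(a,d), above(b,a), above(b,d), above(d,a), above(d,b), above(d,f), above(f,a), inpos(b), inpos(d)}
3. bind(d,b)  →  {above(a,b), above(a,d), above(b,a), above(b,b), above(b,d), above(d,a), above(d,f), above(f,a), inpos(b), inpos(d), near(d)}
4. bind(b,a)  →  {above(a,a), above(a,b), above(a,d), above(b,b), above(b,d), above(d,a), above(d,f), above(f,a), inpos(b), inpos(d), near(b), near(d)}

grab(d,f); grab(b,b); bind(d,b); bind(b,a)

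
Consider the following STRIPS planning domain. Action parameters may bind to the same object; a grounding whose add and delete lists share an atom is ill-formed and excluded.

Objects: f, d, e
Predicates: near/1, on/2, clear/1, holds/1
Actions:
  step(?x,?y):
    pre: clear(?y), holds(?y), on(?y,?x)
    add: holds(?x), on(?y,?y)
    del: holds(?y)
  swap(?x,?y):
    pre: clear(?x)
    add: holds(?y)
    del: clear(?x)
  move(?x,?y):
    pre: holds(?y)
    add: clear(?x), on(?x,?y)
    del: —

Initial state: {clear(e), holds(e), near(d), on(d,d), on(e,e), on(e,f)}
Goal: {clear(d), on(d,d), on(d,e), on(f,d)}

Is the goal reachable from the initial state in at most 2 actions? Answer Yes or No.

1. swap(e,d)  →  {holds(d), holds(e), near(d), on(d,d), on(e,e), on(e,f)}
2. move(f,d)  →  {clear(f), holds(d), holds(e), near(d), on(d,d), on(e,e), on(e,f), on(f,d)}
3. move(d,e)  →  {clear(d), clear(f), holds(d), holds(e), near(d), on(d,d), on(d,e), on(e,e), on(e,f), on(f,d)}
optimal plan length = 3; 3 > 2

No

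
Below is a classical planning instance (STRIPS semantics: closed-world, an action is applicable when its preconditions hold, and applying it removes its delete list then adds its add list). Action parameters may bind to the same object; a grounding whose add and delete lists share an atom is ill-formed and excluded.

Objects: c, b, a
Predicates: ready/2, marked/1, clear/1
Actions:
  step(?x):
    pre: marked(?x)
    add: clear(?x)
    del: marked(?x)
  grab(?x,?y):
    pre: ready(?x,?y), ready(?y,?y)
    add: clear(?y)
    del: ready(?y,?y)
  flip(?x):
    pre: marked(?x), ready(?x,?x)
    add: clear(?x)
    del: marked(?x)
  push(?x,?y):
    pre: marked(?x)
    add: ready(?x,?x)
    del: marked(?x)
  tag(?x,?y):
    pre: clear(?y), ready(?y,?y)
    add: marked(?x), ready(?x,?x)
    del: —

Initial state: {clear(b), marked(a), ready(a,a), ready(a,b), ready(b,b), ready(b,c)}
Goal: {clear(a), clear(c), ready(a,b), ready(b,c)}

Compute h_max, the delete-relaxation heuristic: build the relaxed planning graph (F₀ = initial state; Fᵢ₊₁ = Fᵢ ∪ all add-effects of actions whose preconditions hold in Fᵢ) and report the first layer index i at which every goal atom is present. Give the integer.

F0 = init (6 atoms)
F1 = F0 ∪ {clear(a), marked(b), marked(c), ready(c,c)}  (10 atoms)
F2 = F1 ∪ {clear(c)}  (11 atoms)
goal ⊆ F2  ⇒  h_max = 2

2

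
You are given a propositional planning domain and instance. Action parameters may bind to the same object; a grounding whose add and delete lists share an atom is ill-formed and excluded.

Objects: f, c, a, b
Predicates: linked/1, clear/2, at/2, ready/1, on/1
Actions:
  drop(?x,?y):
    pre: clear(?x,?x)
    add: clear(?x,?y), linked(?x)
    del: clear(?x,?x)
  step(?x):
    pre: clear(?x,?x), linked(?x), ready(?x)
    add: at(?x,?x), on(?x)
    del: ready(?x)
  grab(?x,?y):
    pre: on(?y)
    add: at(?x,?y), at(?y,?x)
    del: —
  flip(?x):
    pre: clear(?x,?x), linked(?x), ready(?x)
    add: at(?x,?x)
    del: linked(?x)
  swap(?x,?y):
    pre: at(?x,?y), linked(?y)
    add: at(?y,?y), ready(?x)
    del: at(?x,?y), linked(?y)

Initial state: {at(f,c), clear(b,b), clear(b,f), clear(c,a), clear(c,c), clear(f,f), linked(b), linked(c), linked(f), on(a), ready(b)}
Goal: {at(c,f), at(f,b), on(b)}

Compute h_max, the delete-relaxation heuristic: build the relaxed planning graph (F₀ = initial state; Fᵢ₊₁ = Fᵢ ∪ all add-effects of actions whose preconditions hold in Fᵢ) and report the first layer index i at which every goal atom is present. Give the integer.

F0 = init (11 atoms)
F1 = F0 ∪ {at(a,a), at(a,b), at(a,c), at(a,f), at(b,a), at(b,b), at(c,a), at(c,c), at(f,a), clear(b,a), clear(b,c), clear(c,b), clear(c,f), clear(f,a), clear(f,b), clear(f,c), on(b), ready(f)}  (29 atoms)
F2 = F1 ∪ {at(b,c), at(b,f), at(c,b), at(f,b), at(f,f), on(f), ready(a)}  (36 atoms)
F3 = F2 ∪ {at(c,f), ready(c)}  (38 atoms)
goal ⊆ F3  ⇒  h_max = 3

3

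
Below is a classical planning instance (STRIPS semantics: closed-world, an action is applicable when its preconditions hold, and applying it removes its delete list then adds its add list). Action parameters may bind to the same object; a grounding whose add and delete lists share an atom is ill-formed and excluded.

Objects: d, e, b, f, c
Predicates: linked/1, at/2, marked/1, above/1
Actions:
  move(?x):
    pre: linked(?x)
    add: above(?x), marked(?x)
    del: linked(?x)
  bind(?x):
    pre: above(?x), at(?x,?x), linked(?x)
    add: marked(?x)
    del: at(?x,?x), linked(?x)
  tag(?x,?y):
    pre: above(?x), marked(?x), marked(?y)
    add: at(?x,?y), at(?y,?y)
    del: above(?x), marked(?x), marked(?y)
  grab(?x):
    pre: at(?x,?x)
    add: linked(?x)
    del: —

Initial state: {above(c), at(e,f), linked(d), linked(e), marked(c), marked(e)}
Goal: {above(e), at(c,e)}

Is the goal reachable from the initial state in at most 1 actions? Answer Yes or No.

1. move(e)  →  {above(c), above(e), at(e,f), linked(d), marked(c), marked(e)}
2. tag(c,e)  →  {above(e), at(c,e), at(e,e), at(e,f), linked(d)}
optimal plan length = 2; 2 > 1

No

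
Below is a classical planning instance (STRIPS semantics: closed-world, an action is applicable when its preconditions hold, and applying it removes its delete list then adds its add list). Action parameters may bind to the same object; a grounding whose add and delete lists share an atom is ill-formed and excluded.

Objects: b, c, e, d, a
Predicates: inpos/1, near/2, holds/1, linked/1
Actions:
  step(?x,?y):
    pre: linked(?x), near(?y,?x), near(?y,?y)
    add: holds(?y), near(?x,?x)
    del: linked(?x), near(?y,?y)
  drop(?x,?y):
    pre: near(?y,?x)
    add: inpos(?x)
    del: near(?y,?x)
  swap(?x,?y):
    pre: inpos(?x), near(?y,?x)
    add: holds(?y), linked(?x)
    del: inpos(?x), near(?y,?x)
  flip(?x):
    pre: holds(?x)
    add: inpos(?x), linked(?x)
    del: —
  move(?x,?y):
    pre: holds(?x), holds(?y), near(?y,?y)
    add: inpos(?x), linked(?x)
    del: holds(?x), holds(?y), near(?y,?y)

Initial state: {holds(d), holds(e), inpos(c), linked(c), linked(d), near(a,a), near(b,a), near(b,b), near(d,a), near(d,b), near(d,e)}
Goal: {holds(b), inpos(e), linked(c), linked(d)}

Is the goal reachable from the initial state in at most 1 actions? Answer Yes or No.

No

1. drop(b,d)  →  {holds(d), holds(e), inpos(b), inpos(c), linked(c), linked(d), near(a,a), near(b,a), near(b,b), near(d,a), near(d,e)}
2. drop(e,d)  →  {holds(d), holds(e), inpos(b), inpos(c), inpos(e), linked(c), linked(d), near(a,a), near(b,a), near(b,b), near(d,a)}
3. swap(b,b)  →  {holds(b), holds(d), holds(e), inpos(c), inpos(e), linked(b), linked(c), linked(d), near(a,a), near(b,a), near(d,a)}
optimal plan length = 3; 3 > 1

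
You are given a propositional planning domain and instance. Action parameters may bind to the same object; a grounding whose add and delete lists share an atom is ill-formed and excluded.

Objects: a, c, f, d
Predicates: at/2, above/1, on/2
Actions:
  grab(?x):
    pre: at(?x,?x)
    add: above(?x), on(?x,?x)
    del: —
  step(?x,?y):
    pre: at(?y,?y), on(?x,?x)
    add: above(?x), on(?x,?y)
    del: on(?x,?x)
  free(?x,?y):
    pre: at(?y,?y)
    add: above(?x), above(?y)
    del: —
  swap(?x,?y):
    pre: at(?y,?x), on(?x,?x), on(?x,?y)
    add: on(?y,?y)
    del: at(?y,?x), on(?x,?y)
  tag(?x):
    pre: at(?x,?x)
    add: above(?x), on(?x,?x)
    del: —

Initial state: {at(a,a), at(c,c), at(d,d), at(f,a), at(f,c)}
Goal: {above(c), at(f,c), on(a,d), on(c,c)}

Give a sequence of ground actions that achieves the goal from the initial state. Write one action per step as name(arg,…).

1. grab(a)  →  {above(a), at(a,a), at(c,c), at(d,d), at(f,a), at(f,c), on(a,a)}
2. grab(c)  →  {above(a), above(c), at(a,a), at(c,c), at(d,d), at(f,a), at(f,c), on(a,a), on(c,c)}
3. step(a,d)  →  {above(a), above(c), at(a,a), at(c,c), at(d,d), at(f,a), at(f,c), on(a,d), on(c,c)}

grab(a); grab(c); step(a,d)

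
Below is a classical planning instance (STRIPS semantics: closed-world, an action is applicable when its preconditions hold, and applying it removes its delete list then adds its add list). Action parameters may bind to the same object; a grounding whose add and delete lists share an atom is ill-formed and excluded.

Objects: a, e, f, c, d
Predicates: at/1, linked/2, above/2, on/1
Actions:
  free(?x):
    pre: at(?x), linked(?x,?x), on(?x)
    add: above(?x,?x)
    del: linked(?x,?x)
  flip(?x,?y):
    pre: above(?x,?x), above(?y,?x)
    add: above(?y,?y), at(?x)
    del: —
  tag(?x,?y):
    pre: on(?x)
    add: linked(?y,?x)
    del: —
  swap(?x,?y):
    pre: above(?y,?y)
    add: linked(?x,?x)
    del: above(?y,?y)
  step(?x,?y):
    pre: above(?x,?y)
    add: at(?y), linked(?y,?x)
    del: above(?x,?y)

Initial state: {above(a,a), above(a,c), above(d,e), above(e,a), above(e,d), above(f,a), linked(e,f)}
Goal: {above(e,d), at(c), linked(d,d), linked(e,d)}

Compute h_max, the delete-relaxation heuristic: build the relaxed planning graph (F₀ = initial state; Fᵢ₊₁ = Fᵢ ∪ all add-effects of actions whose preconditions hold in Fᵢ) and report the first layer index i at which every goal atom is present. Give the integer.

1

F0 = init (7 atoms)
F1 = F0 ∪ {above(e,e), above(f,f), at(a), at(c), at(d), at(e), linked(a,a), linked(a,e), linked(a,f), linked(c,a), linked(c,c), linked(d,d), linked(d,e), linked(e,d), linked(e,e), linked(f,f)}  (23 atoms)
goal ⊆ F1  ⇒  h_max = 1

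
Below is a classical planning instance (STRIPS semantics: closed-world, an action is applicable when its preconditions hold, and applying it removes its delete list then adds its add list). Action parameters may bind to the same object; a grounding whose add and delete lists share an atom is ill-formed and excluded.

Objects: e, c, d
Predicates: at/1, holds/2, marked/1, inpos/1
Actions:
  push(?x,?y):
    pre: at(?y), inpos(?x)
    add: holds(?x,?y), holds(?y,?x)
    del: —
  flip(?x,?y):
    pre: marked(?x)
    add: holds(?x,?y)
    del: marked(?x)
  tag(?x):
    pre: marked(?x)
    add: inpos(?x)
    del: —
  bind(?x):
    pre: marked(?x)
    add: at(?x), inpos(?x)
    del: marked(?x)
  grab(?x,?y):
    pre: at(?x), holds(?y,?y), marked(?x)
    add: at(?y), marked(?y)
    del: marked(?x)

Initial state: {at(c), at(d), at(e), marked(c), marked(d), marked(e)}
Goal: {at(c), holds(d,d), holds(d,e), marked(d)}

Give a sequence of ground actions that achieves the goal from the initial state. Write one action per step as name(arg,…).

tag(d); push(d,e); push(d,d)

1. tag(d)  →  {at(c), at(d), at(e), inpos(d), marked(c), marked(d), marked(e)}
2. push(d,e)  →  {at(c), at(d), at(e), holds(d,e), holds(e,d), inpos(d), marked(c), marked(d), marked(e)}
3. push(d,d)  →  {at(c), at(d), at(e), holds(d,d), holds(d,e), holds(e,d), inpos(d), marked(c), marked(d), marked(e)}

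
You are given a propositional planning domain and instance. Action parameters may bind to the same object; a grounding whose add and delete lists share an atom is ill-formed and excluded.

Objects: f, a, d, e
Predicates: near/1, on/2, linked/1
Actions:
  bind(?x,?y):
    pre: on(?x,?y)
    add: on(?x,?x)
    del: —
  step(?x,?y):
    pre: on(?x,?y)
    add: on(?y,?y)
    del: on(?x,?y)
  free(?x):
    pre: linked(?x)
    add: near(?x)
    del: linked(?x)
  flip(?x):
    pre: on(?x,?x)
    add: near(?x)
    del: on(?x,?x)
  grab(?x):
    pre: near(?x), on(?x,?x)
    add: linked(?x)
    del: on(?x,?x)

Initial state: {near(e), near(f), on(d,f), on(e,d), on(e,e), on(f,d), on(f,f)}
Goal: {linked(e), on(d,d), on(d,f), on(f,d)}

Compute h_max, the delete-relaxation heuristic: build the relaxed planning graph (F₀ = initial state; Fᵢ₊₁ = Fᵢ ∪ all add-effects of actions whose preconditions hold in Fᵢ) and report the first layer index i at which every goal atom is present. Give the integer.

F0 = init (7 atoms)
F1 = F0 ∪ {linked(e), linked(f), on(d,d)}  (10 atoms)
goal ⊆ F1  ⇒  h_max = 1

1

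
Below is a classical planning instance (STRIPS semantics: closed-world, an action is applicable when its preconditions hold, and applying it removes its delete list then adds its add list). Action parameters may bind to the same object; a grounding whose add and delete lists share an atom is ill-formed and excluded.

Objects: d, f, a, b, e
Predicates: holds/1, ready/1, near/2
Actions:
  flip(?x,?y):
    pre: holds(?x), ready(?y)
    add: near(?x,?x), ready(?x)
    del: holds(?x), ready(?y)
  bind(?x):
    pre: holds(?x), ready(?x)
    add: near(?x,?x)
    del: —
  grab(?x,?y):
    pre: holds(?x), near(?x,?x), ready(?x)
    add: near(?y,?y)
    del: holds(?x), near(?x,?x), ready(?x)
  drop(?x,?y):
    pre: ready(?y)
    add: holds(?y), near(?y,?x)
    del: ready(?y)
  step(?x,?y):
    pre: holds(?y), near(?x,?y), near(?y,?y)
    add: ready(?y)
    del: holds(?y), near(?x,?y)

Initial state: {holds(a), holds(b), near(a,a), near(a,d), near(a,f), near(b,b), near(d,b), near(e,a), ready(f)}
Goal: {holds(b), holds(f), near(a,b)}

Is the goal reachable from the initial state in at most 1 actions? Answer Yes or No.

1. drop(d,f)  →  {holds(a), holds(b), holds(f), near(a,a), near(a,d), near(a,f), near(b,b), near(d,b), near(e,a), near(f,d)}
2. step(a,a)  →  {holds(b), holds(f), near(a,d), near(a,f), near(b,b), near(d,b), near(e,a), near(f,d), ready(a)}
3. drop(b,a)  →  {holds(a), holds(b), holds(f), near(a,b), near(a,d), near(a,f), near(b,b), near(d,b), near(e,a), near(f,d)}
optimal plan length = 3; 3 > 1

No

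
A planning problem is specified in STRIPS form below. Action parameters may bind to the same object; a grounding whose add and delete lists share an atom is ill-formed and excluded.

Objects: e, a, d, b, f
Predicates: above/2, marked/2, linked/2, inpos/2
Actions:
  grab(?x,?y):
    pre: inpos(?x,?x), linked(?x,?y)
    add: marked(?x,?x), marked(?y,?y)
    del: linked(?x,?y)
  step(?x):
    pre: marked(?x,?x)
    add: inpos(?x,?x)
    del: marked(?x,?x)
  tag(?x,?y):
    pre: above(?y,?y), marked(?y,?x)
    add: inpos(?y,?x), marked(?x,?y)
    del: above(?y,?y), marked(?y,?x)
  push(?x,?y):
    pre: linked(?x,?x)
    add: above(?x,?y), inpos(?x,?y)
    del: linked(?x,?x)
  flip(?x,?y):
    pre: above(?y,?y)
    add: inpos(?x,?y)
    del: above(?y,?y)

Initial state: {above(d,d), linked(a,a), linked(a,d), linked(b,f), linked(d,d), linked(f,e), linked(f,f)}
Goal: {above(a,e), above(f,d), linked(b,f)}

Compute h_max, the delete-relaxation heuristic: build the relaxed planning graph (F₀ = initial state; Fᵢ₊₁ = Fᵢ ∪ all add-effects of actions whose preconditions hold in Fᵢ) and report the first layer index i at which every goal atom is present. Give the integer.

F0 = init (7 atoms)
F1 = F0 ∪ {above(a,a), above(a,b), above(a,d), above(a,e), above(a,f), above(d,a), above(d,b), above(d,e), above(d,f), above(f,a), above(f,b), above(f,d), above(f,e), above(f,f), inpos(a,a), inpos(a,b), inpos(a,d), inpos(a,e), inpos(a,f), inpos(b,d), inpos(d,a), inpos(d,b), inpos(d,d), inpos(d,e), inpos(d,f), inpos(e,d), inpos(f,a), inpos(f,b), inpos(f,d), inpos(f,e), inpos(f,f)}  (38 atoms)
goal ⊆ F1  ⇒  h_max = 1

1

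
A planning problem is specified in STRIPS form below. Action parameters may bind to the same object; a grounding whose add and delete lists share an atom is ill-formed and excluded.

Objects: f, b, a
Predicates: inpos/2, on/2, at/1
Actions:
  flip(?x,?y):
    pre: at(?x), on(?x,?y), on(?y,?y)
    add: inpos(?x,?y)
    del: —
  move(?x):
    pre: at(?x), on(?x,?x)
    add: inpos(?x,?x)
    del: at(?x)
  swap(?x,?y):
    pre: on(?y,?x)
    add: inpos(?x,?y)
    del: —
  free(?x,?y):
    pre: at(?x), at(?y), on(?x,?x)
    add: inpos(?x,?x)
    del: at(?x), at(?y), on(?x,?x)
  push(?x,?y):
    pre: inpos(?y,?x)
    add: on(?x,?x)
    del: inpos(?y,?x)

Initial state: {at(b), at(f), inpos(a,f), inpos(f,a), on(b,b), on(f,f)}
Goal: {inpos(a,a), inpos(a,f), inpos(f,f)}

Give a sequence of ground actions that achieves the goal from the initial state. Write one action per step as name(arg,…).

1. flip(f,f)  →  {at(b), at(f), inpos(a,f), inpos(f,a), inpos(f,f), on(b,b), on(f,f)}
2. push(a,f)  →  {at(b), at(f), inpos(a,f), inpos(f,f), on(a,a), on(b,b), on(f,f)}
3. swap(a,a)  →  {at(b), at(f), inpos(a,a), inpos(a,f), inpos(f,f), on(a,a), on(b,b), on(f,f)}

flip(f,f); push(a,f); swap(a,a)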